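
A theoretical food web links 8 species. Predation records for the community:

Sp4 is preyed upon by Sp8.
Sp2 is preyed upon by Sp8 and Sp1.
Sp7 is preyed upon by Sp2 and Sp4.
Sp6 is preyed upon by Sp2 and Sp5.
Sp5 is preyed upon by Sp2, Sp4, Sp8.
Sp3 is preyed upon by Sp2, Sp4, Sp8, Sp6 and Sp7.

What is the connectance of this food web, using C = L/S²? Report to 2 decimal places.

C = 0.23

The web has S = 8 species and L = 15 feeding links.
C = L / S² = 15 / 64 = 0.2344 ≈ 0.23.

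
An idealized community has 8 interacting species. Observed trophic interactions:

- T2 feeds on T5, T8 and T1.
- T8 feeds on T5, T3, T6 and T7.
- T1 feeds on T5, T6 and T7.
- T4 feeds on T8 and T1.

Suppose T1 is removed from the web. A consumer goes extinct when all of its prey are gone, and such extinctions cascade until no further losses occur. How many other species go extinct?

Remove T1.
Every predator of it retains at least one other prey: T2 still has T5, T8; T4 still has T8.
No consumer loses all prey, so no secondary extinctions occur.

0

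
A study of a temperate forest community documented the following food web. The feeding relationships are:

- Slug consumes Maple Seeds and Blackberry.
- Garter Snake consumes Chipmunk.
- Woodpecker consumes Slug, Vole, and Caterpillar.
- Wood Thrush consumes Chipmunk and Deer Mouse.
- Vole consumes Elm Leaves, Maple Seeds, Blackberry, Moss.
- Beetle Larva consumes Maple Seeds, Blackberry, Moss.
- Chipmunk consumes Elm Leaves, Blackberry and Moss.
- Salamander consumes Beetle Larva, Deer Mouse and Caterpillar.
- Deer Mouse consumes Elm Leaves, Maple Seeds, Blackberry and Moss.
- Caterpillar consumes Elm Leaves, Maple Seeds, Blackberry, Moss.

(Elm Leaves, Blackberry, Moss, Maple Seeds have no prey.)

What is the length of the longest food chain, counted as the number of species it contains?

One longest chain: Elm Leaves → Caterpillar → Woodpecker.
It has 3 species and 2 links.

3 species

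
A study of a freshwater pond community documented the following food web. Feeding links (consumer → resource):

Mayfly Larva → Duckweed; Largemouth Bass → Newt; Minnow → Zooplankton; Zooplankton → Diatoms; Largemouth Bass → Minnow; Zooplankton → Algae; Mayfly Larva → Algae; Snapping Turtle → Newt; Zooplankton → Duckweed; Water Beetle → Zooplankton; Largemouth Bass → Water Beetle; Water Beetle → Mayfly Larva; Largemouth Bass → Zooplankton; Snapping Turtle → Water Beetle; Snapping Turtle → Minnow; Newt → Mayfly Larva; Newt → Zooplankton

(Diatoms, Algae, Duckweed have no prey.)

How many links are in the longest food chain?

3 links

One longest chain: Diatoms → Zooplankton → Water Beetle → Snapping Turtle.
It has 4 species and 3 links.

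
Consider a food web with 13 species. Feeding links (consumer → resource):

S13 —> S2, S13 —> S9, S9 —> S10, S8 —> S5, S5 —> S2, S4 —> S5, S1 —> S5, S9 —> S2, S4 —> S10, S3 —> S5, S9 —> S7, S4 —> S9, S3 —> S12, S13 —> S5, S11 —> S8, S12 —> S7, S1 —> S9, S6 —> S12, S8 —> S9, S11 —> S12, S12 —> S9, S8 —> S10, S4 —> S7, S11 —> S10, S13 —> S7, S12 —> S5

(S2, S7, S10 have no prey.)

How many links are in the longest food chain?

One longest chain: S2 → S5 → S12 → S3.
It has 4 species and 3 links.

3 links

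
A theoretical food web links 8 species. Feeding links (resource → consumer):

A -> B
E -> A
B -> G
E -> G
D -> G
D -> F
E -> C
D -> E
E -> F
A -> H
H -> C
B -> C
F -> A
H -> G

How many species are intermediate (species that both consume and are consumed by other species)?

Intermediate species (has both prey and predators): E, F, A, B, H.
Count: 5.

5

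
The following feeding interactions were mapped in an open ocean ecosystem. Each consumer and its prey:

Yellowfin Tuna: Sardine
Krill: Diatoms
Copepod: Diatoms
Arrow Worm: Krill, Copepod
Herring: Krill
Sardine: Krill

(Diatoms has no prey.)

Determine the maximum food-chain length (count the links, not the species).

3 links

One longest chain: Diatoms → Krill → Sardine → Yellowfin Tuna.
It has 4 species and 3 links.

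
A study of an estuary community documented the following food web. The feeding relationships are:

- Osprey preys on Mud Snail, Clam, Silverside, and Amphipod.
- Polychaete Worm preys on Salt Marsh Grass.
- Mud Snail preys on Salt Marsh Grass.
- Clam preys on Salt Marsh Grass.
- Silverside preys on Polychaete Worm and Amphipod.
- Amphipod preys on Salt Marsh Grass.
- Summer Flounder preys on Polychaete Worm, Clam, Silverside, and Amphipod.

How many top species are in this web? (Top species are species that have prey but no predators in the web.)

Top species (has prey, but nothing eats it): Summer Flounder, Osprey.
Count: 2.

2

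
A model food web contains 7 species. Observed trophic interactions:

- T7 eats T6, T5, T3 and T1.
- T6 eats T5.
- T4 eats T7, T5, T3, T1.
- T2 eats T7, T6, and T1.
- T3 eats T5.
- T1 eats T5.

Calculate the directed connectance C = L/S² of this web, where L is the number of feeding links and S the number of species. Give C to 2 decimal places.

C = 0.29

The web has S = 7 species and L = 14 feeding links.
C = L / S² = 14 / 49 = 0.2857 ≈ 0.29.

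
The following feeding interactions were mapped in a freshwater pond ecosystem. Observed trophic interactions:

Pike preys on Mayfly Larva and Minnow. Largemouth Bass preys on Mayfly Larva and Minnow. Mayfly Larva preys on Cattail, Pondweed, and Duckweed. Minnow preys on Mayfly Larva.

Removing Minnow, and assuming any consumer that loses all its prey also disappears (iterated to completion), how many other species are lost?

Remove Minnow.
Every predator of it retains at least one other prey: Pike still has Mayfly Larva; Largemouth Bass still has Mayfly Larva.
No consumer loses all prey, so no secondary extinctions occur.

0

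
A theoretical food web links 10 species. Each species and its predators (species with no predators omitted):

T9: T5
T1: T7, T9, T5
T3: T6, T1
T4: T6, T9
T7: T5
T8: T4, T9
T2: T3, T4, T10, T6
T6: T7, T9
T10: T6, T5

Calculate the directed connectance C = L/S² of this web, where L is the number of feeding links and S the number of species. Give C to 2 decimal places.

C = 0.19

The web has S = 10 species and L = 19 feeding links.
C = L / S² = 19 / 100 = 0.1900 ≈ 0.19.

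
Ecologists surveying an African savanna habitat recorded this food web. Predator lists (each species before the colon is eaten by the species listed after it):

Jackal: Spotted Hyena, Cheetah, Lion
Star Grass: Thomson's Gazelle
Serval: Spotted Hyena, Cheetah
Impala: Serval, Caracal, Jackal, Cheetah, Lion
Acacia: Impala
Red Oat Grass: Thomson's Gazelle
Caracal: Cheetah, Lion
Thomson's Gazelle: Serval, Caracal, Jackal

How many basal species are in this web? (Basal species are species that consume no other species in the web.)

3

Basal species (no prey listed): Acacia, Red Oat Grass, Star Grass.
Count: 3.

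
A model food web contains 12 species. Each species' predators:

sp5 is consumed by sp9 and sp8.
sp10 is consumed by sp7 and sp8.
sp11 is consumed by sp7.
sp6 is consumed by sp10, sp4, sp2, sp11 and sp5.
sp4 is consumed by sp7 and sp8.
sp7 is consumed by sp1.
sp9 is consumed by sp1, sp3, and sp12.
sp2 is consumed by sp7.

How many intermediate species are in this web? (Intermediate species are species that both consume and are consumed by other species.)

7

Intermediate species (has both prey and predators): sp10, sp11, sp5, sp4, sp2, sp9, sp7.
Count: 7.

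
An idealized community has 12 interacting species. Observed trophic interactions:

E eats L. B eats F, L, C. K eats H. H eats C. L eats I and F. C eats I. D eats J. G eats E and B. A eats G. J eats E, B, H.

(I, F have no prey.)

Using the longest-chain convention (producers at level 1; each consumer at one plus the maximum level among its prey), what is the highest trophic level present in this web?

Producers (level 1): I, F.
I → L → B → J → D gives D level 5.
No species has a prey at level 5, so no species reaches level 6.

5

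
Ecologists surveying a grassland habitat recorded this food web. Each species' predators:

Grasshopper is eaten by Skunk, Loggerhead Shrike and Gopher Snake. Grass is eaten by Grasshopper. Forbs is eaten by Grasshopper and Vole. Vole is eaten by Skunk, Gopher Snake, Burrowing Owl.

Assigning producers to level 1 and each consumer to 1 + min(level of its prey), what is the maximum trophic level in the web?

Producers (level 1): Forbs, Grass.
Following each consumer down to its lowest-level prey: Forbs → Grasshopper → Loggerhead Shrike (levels 1 through 3).
All prey of Loggerhead Shrike (Grasshopper 2) are at level 2 or above, so Loggerhead Shrike is at level 1 + 2 = 3.
Every consumer has at least one prey at level 2 or below, so none exceeds level 3.

3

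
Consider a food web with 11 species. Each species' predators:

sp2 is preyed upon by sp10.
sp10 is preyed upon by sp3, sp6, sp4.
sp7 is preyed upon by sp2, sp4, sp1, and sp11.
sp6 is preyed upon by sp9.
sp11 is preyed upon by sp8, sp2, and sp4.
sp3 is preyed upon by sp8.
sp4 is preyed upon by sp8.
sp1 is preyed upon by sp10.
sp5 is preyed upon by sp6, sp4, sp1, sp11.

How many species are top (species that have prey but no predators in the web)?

2

Top species (has prey, but nothing eats it): sp9, sp8.
Count: 2.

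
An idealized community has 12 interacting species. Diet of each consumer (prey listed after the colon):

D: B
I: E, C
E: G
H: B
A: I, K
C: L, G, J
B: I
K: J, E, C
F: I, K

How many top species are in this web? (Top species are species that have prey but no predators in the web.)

Top species (has prey, but nothing eats it): A, F, D, H.
Count: 4.

4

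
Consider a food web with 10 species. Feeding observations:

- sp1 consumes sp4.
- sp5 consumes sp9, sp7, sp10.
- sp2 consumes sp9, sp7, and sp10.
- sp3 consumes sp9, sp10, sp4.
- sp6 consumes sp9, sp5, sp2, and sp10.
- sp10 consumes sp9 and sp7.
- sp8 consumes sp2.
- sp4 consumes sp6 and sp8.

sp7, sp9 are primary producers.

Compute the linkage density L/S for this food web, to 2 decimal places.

L/S = 1.90

There are L = 19 links among S = 10 species.
L/S = 19/10 = 1.9000 ≈ 1.90.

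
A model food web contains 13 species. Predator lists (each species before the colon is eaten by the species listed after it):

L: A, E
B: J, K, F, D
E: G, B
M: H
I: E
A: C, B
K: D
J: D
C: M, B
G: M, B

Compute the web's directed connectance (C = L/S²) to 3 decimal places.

The web has S = 13 species and L = 18 feeding links.
C = L / S² = 18 / 169 = 0.1065 ≈ 0.107.

C = 0.107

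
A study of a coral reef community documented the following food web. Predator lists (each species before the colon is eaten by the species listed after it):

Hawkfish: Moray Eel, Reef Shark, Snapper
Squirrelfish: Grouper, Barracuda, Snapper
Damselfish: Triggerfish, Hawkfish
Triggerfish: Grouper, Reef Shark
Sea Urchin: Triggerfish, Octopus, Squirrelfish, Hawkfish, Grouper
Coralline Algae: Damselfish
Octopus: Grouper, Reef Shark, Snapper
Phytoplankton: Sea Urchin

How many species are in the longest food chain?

4 species

One longest chain: Phytoplankton → Sea Urchin → Triggerfish → Grouper.
It has 4 species and 3 links.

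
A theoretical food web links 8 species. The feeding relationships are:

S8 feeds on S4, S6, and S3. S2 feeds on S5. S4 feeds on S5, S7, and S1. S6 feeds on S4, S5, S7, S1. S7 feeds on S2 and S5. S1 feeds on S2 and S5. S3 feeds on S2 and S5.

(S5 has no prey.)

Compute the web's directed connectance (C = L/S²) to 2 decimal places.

The web has S = 8 species and L = 17 feeding links.
C = L / S² = 17 / 64 = 0.2656 ≈ 0.27.

C = 0.27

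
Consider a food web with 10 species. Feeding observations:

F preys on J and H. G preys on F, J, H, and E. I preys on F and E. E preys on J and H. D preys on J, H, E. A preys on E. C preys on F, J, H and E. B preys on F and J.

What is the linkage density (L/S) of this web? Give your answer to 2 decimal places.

L/S = 2.00

There are L = 20 links among S = 10 species.
L/S = 20/10 = 2.0000 ≈ 2.00.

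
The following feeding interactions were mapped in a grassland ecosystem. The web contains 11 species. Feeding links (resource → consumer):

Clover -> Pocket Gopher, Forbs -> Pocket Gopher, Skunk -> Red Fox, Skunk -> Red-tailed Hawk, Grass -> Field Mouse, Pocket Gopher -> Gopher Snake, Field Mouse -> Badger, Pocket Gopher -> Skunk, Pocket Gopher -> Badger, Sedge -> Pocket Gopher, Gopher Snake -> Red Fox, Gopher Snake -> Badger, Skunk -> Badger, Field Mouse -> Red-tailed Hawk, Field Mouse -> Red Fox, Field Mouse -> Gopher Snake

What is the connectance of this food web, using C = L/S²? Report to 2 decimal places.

C = 0.13

The web has S = 11 species and L = 16 feeding links.
C = L / S² = 16 / 121 = 0.1322 ≈ 0.13.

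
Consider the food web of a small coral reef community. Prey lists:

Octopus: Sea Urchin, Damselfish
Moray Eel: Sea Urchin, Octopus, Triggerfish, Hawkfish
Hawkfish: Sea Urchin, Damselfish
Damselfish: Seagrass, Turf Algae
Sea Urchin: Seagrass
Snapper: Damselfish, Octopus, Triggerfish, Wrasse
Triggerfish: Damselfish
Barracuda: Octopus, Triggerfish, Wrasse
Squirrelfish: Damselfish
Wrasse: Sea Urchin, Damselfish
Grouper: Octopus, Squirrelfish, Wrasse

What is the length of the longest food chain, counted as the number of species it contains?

One longest chain: Seagrass → Sea Urchin → Wrasse → Barracuda.
It has 4 species and 3 links.

4 species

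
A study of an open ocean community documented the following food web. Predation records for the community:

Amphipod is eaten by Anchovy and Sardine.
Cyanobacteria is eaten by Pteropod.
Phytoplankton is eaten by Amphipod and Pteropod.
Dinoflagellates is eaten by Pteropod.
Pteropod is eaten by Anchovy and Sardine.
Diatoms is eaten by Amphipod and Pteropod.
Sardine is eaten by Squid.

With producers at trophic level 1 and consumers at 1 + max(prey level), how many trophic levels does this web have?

4

Producers (level 1): Diatoms, Cyanobacteria, Dinoflagellates, Phytoplankton.
Diatoms → Amphipod → Sardine → Squid gives Squid level 4.
No species has a prey at level 4, so no species reaches level 5.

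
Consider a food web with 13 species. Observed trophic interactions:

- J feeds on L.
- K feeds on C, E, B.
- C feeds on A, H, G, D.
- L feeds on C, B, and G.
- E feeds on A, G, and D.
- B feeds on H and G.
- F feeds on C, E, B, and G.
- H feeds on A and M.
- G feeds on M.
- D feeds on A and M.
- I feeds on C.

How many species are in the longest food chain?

5 species

One longest chain: M → G → C → L → J.
It has 5 species and 4 links.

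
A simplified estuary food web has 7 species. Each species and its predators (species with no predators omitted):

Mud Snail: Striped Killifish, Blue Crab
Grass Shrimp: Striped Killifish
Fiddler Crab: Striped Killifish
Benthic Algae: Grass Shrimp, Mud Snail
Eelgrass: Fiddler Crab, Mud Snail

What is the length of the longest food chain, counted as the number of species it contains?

One longest chain: Benthic Algae → Grass Shrimp → Striped Killifish.
It has 3 species and 2 links.

3 species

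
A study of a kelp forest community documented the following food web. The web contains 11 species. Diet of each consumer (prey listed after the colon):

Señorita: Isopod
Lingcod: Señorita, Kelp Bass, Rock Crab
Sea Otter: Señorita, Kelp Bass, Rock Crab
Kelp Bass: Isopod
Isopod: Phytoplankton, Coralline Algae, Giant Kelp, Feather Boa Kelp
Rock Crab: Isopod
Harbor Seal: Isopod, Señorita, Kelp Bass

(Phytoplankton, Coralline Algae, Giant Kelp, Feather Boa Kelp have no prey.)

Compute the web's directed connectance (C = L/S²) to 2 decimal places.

C = 0.13

The web has S = 11 species and L = 16 feeding links.
C = L / S² = 16 / 121 = 0.1322 ≈ 0.13.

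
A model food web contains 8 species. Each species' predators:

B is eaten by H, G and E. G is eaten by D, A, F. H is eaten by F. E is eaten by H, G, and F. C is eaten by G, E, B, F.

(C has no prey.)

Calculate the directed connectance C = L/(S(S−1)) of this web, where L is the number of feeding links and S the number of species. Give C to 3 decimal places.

C = 0.250

The web has S = 8 species and L = 14 feeding links.
C = L / (S(S−1)) = 14 / 56 = 0.2500 ≈ 0.250.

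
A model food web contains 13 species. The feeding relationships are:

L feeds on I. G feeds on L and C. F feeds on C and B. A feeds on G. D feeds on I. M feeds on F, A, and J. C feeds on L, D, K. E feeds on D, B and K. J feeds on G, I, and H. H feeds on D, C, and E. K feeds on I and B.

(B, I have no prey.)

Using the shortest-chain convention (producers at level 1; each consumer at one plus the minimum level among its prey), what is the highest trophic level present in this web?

Producers (level 1): B, I.
Following each consumer down to its lowest-level prey: I → L → G → A (levels 1 through 4).
All prey of A (G 3) are at level 3 or above, so A is at level 1 + 3 = 4.
Every consumer has at least one prey at level 3 or below, so none exceeds level 4.

4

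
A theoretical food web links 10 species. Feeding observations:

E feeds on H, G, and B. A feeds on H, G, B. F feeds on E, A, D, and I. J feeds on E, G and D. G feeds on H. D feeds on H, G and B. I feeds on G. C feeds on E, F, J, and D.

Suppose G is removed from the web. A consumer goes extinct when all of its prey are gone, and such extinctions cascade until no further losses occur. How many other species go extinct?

Remove G.
Round 1: I (all prey gone) → extinct.
No further losses. Total secondary extinctions: 1.

1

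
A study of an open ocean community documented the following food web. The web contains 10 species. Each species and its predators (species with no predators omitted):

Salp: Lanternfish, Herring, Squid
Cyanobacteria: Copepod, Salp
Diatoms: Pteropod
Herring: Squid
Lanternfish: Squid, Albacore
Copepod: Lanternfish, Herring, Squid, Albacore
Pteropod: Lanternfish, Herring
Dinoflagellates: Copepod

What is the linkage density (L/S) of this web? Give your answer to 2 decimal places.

There are L = 16 links among S = 10 species.
L/S = 16/10 = 1.6000 ≈ 1.60.

L/S = 1.60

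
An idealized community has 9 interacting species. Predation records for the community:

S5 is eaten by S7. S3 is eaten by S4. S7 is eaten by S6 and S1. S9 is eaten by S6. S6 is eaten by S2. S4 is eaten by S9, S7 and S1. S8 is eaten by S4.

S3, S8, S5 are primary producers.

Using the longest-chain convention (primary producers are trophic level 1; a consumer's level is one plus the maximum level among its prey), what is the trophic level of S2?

S3 is a producer → level 1.
S4 eats S3 (level 1); other prey at levels: S8 1 → level 2.
S7 eats S4 (level 2); other prey at levels: S5 1 → level 3.
S6 eats S7 (level 3); other prey at levels: S9 3 → level 4.
S2 eats S6 → level 5.

Trophic level 5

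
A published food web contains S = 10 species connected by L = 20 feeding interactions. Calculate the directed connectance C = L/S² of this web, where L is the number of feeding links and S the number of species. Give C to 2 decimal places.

C = 0.20

The web has S = 10 species and L = 20 feeding links.
C = L / S² = 20 / 100 = 0.2000 ≈ 0.20.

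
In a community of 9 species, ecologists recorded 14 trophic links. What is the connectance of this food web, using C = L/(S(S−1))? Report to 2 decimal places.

The web has S = 9 species and L = 14 feeding links.
C = L / (S(S−1)) = 14 / 72 = 0.1944 ≈ 0.19.

C = 0.19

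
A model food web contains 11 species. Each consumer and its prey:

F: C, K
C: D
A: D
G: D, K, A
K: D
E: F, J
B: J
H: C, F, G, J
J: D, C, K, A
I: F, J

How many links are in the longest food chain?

3 links

One longest chain: D → C → F → E.
It has 4 species and 3 links.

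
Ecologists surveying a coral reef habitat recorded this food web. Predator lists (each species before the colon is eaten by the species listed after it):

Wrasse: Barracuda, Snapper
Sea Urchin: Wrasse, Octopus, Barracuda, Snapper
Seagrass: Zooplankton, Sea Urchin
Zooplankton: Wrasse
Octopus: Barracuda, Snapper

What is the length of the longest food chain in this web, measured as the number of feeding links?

One longest chain: Seagrass → Zooplankton → Wrasse → Barracuda.
It has 4 species and 3 links.

3 links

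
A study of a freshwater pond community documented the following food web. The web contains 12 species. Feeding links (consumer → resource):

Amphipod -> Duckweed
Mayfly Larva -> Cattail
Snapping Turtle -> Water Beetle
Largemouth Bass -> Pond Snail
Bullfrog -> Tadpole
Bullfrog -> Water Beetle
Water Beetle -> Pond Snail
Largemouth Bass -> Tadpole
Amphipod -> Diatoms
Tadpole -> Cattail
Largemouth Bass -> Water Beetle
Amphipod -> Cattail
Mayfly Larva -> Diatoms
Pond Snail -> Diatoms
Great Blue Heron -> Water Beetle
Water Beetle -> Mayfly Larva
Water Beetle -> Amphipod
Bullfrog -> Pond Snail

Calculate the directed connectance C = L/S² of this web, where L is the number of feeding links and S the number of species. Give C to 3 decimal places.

C = 0.125

The web has S = 12 species and L = 18 feeding links.
C = L / S² = 18 / 144 = 0.1250 ≈ 0.125.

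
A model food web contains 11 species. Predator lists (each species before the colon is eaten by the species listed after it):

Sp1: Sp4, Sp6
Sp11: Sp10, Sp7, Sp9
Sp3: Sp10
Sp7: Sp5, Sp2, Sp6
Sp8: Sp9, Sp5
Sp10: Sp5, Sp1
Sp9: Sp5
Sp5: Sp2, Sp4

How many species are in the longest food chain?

One longest chain: Sp11 → Sp10 → Sp5 → Sp2.
It has 4 species and 3 links.

4 species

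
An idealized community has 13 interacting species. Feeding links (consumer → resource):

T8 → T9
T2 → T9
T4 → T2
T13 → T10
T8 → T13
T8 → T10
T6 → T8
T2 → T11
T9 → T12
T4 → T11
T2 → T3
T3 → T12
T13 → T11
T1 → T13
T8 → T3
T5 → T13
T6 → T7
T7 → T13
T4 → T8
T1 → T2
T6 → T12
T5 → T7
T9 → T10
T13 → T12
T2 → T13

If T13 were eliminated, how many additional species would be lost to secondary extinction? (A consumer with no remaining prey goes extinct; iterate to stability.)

2

Remove T13.
Round 1: T7 (all prey gone) → extinct.
Round 2: T5 (all prey gone) → extinct.
No further losses. Total secondary extinctions: 2.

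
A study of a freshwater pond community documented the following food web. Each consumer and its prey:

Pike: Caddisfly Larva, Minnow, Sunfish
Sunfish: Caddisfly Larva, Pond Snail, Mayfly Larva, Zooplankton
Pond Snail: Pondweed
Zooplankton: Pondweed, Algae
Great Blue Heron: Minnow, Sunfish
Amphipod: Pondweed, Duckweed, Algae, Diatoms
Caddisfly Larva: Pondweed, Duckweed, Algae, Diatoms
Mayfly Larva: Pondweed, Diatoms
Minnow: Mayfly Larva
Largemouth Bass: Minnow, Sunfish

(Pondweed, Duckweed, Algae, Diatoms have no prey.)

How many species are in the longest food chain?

One longest chain: Pondweed → Mayfly Larva → Minnow → Pike.
It has 4 species and 3 links.

4 species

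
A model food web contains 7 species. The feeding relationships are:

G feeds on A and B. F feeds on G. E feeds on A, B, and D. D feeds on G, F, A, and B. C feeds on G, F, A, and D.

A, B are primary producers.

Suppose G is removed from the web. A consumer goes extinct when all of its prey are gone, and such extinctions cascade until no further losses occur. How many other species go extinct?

Remove G.
Round 1: F (all prey gone) → extinct.
No further losses. Total secondary extinctions: 1.

1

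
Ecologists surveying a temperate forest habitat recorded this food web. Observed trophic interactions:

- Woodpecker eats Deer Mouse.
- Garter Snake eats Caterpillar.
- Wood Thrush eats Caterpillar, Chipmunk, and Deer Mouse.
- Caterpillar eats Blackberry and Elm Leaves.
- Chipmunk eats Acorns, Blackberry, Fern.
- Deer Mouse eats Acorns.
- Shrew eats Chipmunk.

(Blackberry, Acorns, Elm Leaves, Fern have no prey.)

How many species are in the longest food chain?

One longest chain: Blackberry → Caterpillar → Garter Snake.
It has 3 species and 2 links.

3 species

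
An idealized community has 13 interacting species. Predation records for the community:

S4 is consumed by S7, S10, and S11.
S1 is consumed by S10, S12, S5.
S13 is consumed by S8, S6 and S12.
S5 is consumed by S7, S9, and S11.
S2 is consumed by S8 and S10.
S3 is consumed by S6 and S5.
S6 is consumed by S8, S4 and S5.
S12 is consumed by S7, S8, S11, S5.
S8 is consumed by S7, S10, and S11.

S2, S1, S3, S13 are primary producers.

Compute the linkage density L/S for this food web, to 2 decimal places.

L/S = 2.00

There are L = 26 links among S = 13 species.
L/S = 26/13 = 2.0000 ≈ 2.00.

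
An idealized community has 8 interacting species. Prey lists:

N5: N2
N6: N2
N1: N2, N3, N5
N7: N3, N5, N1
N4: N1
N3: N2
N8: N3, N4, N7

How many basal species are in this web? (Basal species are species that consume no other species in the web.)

1

Basal species (no prey listed): N2.
Count: 1.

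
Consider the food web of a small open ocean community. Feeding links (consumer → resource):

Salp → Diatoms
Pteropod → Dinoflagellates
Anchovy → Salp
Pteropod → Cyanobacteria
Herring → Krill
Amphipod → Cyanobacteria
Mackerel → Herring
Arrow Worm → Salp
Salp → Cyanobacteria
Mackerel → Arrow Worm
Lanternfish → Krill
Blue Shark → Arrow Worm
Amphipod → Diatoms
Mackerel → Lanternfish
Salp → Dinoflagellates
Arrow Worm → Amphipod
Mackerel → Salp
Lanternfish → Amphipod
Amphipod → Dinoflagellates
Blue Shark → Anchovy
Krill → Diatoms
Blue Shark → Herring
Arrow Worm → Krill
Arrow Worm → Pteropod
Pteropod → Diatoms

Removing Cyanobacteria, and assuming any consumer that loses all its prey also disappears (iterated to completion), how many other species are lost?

Remove Cyanobacteria.
Every predator of it retains at least one other prey: Amphipod still has Dinoflagellates, Diatoms; Pteropod still has Dinoflagellates, Diatoms; Salp still has Dinoflagellates, Diatoms.
No consumer loses all prey, so no secondary extinctions occur.

0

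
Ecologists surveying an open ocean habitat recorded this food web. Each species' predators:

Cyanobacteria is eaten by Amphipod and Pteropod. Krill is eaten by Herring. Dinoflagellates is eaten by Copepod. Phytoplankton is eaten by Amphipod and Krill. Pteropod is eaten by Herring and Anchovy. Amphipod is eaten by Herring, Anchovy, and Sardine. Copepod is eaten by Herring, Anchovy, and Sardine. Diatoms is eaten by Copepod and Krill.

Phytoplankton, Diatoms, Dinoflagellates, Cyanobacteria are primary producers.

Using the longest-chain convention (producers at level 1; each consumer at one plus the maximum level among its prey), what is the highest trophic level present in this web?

3

Producers (level 1): Phytoplankton, Diatoms, Dinoflagellates, Cyanobacteria.
Diatoms → Copepod → Sardine gives Sardine level 3.
No species has a prey at level 3, so no species reaches level 4.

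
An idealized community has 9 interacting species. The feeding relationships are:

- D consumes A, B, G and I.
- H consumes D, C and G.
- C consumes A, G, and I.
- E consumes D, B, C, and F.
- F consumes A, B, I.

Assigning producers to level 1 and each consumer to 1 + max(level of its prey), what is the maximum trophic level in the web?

3

Producers (level 1): A, G, B, I.
A → C → H gives H level 3.
No species has a prey at level 3, so no species reaches level 4.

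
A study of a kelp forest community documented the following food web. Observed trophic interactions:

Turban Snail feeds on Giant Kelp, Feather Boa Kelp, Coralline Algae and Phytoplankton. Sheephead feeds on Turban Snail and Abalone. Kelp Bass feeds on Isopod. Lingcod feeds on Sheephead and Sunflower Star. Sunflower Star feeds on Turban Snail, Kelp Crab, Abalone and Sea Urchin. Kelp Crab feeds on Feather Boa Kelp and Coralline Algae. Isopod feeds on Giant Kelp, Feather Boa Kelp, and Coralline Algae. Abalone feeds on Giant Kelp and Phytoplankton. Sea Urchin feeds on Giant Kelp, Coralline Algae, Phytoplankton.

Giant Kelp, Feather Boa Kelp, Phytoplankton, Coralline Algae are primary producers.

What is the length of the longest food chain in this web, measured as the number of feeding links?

One longest chain: Giant Kelp → Sea Urchin → Sunflower Star → Lingcod.
It has 4 species and 3 links.

3 links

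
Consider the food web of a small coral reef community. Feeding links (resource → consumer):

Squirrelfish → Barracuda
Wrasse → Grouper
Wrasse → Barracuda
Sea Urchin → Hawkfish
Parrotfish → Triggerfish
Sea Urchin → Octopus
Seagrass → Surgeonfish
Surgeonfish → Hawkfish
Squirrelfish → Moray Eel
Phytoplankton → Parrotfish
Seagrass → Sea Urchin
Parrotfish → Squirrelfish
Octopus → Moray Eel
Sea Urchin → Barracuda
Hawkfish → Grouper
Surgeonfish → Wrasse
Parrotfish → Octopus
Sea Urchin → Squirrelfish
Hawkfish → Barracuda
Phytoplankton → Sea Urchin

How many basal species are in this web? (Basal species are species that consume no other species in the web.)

2

Basal species (no prey listed): Seagrass, Phytoplankton.
Count: 2.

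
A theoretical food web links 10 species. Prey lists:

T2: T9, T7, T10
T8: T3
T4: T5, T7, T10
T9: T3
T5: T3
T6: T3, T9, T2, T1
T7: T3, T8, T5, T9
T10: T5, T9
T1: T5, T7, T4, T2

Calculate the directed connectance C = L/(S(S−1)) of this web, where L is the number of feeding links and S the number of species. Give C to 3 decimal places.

C = 0.256

The web has S = 10 species and L = 23 feeding links.
C = L / (S(S−1)) = 23 / 90 = 0.2556 ≈ 0.256.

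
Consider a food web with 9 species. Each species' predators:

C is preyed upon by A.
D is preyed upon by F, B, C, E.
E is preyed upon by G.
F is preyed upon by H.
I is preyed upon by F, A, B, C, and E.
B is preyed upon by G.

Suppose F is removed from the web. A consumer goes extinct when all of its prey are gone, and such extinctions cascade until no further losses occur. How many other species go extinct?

Remove F.
Round 1: H (all prey gone) → extinct.
No further losses. Total secondary extinctions: 1.

1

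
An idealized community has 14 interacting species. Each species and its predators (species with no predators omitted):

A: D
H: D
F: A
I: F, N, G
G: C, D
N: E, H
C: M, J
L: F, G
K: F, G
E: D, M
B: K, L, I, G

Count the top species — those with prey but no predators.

Top species (has prey, but nothing eats it): D, M, J.
Count: 3.

3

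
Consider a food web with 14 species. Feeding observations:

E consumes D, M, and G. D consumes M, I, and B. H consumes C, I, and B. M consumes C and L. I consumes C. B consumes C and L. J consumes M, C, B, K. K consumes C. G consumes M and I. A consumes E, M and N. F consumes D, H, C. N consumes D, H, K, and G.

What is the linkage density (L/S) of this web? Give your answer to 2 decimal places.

L/S = 2.21

There are L = 31 links among S = 14 species.
L/S = 31/14 = 2.2143 ≈ 2.21.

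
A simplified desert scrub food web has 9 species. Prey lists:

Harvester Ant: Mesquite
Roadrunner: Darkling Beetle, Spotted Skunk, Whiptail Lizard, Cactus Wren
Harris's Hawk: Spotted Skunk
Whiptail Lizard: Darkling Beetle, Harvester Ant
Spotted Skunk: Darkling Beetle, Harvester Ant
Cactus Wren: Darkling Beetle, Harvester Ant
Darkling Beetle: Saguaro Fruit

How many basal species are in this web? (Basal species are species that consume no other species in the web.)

Basal species (no prey listed): Saguaro Fruit, Mesquite.
Count: 2.

2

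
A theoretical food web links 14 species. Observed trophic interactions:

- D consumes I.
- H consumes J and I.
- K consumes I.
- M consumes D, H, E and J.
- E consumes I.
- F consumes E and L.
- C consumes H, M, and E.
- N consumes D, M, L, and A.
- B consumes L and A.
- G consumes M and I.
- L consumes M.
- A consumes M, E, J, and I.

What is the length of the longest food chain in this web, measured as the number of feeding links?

One longest chain: I → E → M → A → B.
It has 5 species and 4 links.

4 links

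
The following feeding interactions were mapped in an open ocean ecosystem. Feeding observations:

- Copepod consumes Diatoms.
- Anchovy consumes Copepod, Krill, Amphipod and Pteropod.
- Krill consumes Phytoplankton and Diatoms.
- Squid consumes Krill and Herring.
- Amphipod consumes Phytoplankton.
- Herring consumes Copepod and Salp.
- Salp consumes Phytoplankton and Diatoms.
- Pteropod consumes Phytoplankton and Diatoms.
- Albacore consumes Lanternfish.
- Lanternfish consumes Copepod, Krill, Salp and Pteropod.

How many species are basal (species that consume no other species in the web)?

Basal species (no prey listed): Diatoms, Phytoplankton.
Count: 2.

2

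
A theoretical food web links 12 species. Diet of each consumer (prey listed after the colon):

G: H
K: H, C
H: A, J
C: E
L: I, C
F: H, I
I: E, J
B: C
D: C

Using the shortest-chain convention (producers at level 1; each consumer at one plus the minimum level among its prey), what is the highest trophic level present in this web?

3

Producers (level 1): A, E, J.
Following each consumer down to its lowest-level prey: A → H → F (levels 1 through 3).
All prey of F (H 2, I 2) are at level 2 or above, so F is at level 1 + 2 = 3.
Every consumer has at least one prey at level 2 or below, so none exceeds level 3.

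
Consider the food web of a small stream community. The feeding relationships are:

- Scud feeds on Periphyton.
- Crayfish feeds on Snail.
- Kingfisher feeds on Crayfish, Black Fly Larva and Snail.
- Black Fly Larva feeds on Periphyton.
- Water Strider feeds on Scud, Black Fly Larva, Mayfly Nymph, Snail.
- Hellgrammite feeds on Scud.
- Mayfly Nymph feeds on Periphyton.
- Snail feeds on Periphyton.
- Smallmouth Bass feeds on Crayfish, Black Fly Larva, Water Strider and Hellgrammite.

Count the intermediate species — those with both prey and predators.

7

Intermediate species (has both prey and predators): Mayfly Nymph, Black Fly Larva, Scud, Snail, Water Strider, Crayfish, Hellgrammite.
Count: 7.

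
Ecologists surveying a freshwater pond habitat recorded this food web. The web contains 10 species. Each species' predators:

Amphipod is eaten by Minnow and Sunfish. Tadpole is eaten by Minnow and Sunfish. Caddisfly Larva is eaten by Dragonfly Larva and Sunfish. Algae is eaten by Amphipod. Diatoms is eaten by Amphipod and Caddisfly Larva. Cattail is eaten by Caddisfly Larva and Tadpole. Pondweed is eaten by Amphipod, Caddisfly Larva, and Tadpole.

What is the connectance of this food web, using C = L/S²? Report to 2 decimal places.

The web has S = 10 species and L = 14 feeding links.
C = L / S² = 14 / 100 = 0.1400 ≈ 0.14.

C = 0.14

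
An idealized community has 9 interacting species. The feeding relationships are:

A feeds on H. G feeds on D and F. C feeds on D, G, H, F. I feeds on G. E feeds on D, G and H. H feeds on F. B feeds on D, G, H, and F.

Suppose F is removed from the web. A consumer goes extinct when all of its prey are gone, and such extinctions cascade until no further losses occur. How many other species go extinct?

2

Remove F.
Round 1: H (all prey gone) → extinct.
Round 2: A (all prey gone) → extinct.
No further losses. Total secondary extinctions: 2.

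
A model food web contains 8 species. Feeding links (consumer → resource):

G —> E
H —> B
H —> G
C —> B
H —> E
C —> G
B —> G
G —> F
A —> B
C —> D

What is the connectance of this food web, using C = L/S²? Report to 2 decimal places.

C = 0.16

The web has S = 8 species and L = 10 feeding links.
C = L / S² = 10 / 64 = 0.1562 ≈ 0.16.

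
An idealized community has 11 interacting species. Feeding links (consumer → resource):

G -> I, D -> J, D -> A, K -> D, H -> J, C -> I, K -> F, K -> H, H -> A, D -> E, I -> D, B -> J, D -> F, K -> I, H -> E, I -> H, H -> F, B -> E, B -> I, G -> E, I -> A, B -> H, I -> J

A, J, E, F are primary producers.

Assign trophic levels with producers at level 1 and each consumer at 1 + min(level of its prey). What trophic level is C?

A is a producer → level 1.
I eats A → level 2.
C eats I → level 3.
No prey of C is below level 2, so 3 is the minimum.

Trophic level 3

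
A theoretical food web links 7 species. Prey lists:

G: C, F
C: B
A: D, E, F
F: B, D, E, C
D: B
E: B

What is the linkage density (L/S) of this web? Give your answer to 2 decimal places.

There are L = 12 links among S = 7 species.
L/S = 12/7 = 1.7143 ≈ 1.71.

L/S = 1.71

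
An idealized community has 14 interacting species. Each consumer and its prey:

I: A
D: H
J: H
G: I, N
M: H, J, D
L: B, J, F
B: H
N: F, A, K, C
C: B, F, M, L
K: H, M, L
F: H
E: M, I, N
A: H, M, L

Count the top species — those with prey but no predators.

2

Top species (has prey, but nothing eats it): G, E.
Count: 2.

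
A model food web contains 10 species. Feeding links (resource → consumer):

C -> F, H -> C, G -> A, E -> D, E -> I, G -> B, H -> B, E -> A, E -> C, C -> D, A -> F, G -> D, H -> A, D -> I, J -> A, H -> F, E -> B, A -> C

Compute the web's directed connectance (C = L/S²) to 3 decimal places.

C = 0.180

The web has S = 10 species and L = 18 feeding links.
C = L / S² = 18 / 100 = 0.1800 ≈ 0.180.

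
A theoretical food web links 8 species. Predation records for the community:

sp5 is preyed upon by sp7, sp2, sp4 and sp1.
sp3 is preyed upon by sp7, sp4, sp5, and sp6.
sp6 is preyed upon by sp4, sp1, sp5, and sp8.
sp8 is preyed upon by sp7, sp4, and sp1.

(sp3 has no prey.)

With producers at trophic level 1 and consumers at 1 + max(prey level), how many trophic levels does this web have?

4

Producers (level 1): sp3.
sp3 → sp6 → sp5 → sp2 gives sp2 level 4.
No species has a prey at level 4, so no species reaches level 5.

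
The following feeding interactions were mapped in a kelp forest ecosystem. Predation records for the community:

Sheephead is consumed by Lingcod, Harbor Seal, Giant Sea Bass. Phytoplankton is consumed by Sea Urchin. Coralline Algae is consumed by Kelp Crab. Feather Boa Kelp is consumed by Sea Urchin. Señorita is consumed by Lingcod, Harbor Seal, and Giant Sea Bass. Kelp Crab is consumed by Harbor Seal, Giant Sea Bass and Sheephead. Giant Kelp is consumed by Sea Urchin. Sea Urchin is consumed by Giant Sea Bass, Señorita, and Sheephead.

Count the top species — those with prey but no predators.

Top species (has prey, but nothing eats it): Lingcod, Harbor Seal, Giant Sea Bass.
Count: 3.

3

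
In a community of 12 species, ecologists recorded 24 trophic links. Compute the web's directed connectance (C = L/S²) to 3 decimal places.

The web has S = 12 species and L = 24 feeding links.
C = L / S² = 24 / 144 = 0.1667 ≈ 0.167.

C = 0.167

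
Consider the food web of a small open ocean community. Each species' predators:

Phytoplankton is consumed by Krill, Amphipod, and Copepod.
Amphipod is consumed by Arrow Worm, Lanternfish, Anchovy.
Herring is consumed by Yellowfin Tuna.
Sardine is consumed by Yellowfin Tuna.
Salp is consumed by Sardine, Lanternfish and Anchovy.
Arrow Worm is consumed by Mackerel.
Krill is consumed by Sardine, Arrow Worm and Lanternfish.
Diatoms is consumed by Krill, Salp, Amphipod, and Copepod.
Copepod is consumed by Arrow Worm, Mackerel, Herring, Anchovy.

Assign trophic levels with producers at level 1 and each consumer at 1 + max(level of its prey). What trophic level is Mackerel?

Trophic level 4

Phytoplankton is a producer → level 1.
Copepod eats Phytoplankton (level 1); other prey at levels: Diatoms 1 → level 2.
Arrow Worm eats Copepod (level 2); other prey at levels: Amphipod 2, Krill 2 → level 3.
Mackerel eats Arrow Worm (level 3); other prey at levels: Copepod 2 → level 4.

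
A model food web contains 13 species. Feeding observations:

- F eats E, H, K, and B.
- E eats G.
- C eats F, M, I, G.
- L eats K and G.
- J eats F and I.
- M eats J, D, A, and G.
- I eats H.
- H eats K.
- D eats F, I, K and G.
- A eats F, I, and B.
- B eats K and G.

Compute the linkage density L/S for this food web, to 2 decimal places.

There are L = 28 links among S = 13 species.
L/S = 28/13 = 2.1538 ≈ 2.15.

L/S = 2.15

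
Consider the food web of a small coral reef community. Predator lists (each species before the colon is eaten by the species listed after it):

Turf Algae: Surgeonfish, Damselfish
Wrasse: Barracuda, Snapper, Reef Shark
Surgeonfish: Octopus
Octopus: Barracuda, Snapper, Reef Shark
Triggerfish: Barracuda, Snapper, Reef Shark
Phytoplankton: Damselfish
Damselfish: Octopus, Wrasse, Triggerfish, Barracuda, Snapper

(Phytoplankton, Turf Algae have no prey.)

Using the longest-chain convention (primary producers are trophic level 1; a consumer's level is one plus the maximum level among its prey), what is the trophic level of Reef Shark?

Turf Algae is a producer → level 1.
Surgeonfish eats Turf Algae → level 2.
Octopus eats Surgeonfish (level 2); other prey at levels: Damselfish 2 → level 3.
Reef Shark eats Octopus (level 3); other prey at levels: Wrasse 3, Triggerfish 3 → level 4.

Trophic level 4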